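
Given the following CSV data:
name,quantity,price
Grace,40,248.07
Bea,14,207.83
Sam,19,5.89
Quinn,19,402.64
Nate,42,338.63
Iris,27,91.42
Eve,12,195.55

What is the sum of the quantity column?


Values in 'quantity' column:
  Row 1: 40
  Row 2: 14
  Row 3: 19
  Row 4: 19
  Row 5: 42
  Row 6: 27
  Row 7: 12
Sum = 40 + 14 + 19 + 19 + 42 + 27 + 12 = 173

ANSWER: 173


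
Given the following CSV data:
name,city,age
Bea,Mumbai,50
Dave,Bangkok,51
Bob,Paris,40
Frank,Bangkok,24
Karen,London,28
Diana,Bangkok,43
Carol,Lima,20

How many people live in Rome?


Scanning city column for 'Rome':
Total matches: 0

ANSWER: 0


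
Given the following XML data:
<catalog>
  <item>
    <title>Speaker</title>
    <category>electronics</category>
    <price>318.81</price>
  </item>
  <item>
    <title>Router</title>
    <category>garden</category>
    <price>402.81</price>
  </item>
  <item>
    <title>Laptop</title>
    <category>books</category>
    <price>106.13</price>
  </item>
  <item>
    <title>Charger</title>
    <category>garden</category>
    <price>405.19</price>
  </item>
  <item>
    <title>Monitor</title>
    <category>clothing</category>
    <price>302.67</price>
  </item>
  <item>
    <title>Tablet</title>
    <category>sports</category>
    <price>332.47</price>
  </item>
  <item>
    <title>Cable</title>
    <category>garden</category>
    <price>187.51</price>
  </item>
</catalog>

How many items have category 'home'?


Scanning <item> elements for <category>home</category>:
Count: 0

ANSWER: 0


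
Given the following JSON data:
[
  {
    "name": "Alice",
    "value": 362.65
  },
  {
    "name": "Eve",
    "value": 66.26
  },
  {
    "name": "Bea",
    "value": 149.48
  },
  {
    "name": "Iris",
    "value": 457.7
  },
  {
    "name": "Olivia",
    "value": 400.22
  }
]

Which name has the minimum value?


Comparing values:
  Alice: 362.65
  Eve: 66.26
  Bea: 149.48
  Iris: 457.7
  Olivia: 400.22
Minimum: Eve (66.26)

ANSWER: Eve


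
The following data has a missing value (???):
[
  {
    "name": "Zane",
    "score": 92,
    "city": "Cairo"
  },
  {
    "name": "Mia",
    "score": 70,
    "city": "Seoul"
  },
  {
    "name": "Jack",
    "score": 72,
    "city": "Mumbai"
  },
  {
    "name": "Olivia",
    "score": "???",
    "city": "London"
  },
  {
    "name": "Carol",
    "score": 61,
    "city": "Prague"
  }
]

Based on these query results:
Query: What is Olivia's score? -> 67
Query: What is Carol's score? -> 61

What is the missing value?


The missing value is Olivia's score
From query: Olivia's score = 67

ANSWER: 67


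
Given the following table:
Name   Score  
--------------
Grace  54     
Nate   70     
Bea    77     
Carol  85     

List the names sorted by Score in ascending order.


Sorting by Score (ascending):
  Grace: 54
  Nate: 70
  Bea: 77
  Carol: 85


ANSWER: Grace, Nate, Bea, Carol


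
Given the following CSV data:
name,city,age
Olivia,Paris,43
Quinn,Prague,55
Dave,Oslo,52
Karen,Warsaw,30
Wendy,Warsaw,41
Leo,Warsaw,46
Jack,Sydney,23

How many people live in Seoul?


Scanning city column for 'Seoul':
Total matches: 0

ANSWER: 0


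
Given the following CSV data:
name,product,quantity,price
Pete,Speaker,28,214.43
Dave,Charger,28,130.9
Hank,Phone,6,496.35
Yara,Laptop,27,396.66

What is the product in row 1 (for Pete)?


Row 1: Pete
Column 'product' = Speaker

ANSWER: Speaker


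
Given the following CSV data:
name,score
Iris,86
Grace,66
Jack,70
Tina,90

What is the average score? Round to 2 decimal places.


Scores: 86, 66, 70, 90
Sum = 312
Count = 4
Average = 312 / 4 = 78.00

ANSWER: 78.00


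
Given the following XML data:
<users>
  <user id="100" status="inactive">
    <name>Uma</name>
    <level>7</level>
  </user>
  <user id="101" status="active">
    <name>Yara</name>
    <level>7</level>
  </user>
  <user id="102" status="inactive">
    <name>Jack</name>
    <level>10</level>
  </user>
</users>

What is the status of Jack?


Finding user with name = Jack
user id="102" status="inactive"

ANSWER: inactive


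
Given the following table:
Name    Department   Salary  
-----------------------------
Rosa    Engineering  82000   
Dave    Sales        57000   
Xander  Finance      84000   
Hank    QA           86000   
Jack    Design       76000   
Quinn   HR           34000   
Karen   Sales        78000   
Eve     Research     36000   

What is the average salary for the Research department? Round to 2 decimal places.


Research department members:
  Eve: 36000
Sum = 36000
Count = 1
Average = 36000 / 1 = 36000.00

ANSWER: 36000.00


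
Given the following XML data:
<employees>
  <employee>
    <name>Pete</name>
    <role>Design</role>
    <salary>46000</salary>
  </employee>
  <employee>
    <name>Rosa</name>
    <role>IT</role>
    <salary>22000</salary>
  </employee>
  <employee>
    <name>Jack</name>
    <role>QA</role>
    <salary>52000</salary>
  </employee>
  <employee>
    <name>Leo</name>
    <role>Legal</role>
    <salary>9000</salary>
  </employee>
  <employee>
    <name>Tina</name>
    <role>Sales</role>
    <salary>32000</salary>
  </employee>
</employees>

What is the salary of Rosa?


Searching for <employee> with <name>Rosa</name>
Found at position 2
<salary>22000</salary>

ANSWER: 22000


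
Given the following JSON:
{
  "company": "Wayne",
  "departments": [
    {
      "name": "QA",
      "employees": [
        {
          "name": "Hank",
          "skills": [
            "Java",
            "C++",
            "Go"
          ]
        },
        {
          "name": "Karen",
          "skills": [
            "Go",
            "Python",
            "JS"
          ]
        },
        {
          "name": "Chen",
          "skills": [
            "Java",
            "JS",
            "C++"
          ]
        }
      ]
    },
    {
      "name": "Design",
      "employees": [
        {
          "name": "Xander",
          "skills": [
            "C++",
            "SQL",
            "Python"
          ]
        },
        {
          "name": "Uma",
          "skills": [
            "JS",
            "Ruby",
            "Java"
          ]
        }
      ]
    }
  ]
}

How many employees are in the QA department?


Path: departments[0].employees
Count: 3

ANSWER: 3


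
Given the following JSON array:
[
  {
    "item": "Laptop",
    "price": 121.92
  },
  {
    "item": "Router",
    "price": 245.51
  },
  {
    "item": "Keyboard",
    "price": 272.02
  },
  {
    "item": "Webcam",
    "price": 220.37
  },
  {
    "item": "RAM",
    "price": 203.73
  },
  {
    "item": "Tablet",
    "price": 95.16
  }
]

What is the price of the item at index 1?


Array index 1 -> Router
price = 245.51

ANSWER: 245.51


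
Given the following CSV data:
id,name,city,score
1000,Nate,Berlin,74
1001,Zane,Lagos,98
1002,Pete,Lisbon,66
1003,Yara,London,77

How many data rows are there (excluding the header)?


Counting rows (excluding header):
Header: id,name,city,score
Data rows: 4

ANSWER: 4


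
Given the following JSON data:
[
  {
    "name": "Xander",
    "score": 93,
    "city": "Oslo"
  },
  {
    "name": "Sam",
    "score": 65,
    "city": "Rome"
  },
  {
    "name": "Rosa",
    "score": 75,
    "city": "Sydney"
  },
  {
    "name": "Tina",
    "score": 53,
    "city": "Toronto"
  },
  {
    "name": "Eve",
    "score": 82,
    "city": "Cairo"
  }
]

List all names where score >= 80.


Filtering records where score >= 80:
  Xander (score=93) -> YES
  Sam (score=65) -> no
  Rosa (score=75) -> no
  Tina (score=53) -> no
  Eve (score=82) -> YES


ANSWER: Xander, Eve


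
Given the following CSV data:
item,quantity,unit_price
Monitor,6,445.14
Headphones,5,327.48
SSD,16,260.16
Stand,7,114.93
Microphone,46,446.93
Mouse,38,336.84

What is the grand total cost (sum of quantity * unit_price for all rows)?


Computing row totals:
  Monitor: 6 * 445.14 = 2670.84
  Headphones: 5 * 327.48 = 1637.4
  SSD: 16 * 260.16 = 4162.56
  Stand: 7 * 114.93 = 804.51
  Microphone: 46 * 446.93 = 20558.78
  Mouse: 38 * 336.84 = 12799.92
Grand total = 2670.84 + 1637.4 + 4162.56 + 804.51 + 20558.78 + 12799.92 = 42634.01

ANSWER: 42634.01


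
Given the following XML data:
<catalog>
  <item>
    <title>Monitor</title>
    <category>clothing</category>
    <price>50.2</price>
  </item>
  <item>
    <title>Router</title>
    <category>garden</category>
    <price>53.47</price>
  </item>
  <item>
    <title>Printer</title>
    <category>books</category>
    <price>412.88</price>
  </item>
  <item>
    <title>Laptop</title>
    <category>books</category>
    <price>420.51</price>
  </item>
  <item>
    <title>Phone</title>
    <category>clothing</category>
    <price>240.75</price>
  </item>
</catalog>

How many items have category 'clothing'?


Scanning <item> elements for <category>clothing</category>:
  Item 1: Monitor -> MATCH
  Item 5: Phone -> MATCH
Count: 2

ANSWER: 2


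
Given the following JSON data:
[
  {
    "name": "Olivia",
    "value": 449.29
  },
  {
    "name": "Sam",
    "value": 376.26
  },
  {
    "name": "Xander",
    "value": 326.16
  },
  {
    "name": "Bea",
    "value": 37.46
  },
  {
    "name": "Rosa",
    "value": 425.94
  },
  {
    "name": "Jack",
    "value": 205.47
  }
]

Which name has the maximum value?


Comparing values:
  Olivia: 449.29
  Sam: 376.26
  Xander: 326.16
  Bea: 37.46
  Rosa: 425.94
  Jack: 205.47
Maximum: Olivia (449.29)

ANSWER: Olivia


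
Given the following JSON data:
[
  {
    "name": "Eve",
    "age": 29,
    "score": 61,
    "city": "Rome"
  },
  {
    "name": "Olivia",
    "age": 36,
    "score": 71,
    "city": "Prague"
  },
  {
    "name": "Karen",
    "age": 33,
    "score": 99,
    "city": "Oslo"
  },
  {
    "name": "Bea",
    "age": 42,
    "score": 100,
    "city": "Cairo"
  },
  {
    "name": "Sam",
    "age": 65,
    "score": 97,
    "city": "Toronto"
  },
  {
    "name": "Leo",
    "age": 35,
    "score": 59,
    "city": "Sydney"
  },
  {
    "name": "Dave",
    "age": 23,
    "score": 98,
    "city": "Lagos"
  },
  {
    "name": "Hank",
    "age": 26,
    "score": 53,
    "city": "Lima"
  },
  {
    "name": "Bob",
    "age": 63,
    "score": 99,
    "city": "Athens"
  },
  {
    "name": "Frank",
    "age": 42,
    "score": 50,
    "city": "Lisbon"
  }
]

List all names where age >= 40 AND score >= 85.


Checking both conditions:
  Eve (age=29, score=61) -> no
  Olivia (age=36, score=71) -> no
  Karen (age=33, score=99) -> no
  Bea (age=42, score=100) -> YES
  Sam (age=65, score=97) -> YES
  Leo (age=35, score=59) -> no
  Dave (age=23, score=98) -> no
  Hank (age=26, score=53) -> no
  Bob (age=63, score=99) -> YES
  Frank (age=42, score=50) -> no


ANSWER: Bea, Sam, Bob


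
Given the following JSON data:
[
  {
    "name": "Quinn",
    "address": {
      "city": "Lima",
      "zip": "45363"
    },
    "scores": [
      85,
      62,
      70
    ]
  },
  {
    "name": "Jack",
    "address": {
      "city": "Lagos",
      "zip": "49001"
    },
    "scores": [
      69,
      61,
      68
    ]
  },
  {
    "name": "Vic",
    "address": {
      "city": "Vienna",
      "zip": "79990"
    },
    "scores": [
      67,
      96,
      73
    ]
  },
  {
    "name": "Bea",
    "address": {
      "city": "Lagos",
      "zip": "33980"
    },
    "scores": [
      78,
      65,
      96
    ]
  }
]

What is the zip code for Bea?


Path: records[3].address.zip
Value: 33980

ANSWER: 33980


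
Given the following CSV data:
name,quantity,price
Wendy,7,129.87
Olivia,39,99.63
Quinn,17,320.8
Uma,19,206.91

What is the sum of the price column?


Values in 'price' column:
  Row 1: 129.87
  Row 2: 99.63
  Row 3: 320.8
  Row 4: 206.91
Sum = 129.87 + 99.63 + 320.8 + 206.91 = 757.21

ANSWER: 757.21


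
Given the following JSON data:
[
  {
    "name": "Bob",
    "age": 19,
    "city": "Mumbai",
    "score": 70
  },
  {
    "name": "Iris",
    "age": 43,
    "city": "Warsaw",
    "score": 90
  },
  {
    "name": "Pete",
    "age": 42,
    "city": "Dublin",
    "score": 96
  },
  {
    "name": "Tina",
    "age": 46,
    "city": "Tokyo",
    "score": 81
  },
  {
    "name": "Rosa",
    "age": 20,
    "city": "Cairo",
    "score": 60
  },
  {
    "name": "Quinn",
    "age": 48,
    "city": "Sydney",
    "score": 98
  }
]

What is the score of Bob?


Looking up record where name = Bob
Record index: 0
Field 'score' = 70

ANSWER: 70


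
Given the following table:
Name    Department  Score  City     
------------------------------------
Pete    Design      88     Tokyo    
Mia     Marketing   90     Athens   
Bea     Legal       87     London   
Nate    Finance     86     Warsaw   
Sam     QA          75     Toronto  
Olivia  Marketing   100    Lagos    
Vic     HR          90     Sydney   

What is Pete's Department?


Row 1: Pete
Department = Design

ANSWER: Design


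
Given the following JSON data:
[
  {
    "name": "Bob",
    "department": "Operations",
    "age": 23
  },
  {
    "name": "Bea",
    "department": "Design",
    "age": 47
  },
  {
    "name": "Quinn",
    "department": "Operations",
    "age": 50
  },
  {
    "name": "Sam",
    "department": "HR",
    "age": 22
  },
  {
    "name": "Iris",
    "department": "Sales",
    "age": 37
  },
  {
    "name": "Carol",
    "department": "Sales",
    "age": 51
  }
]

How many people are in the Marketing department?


Scanning records for department = Marketing
  No matches found
Count: 0

ANSWER: 0


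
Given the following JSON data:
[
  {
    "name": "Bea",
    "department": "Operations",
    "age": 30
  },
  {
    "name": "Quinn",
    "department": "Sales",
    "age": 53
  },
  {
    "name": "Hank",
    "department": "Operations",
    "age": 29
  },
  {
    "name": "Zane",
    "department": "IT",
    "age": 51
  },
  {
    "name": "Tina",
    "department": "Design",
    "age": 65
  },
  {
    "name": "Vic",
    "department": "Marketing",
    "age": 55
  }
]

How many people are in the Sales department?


Scanning records for department = Sales
  Record 1: Quinn
Count: 1

ANSWER: 1


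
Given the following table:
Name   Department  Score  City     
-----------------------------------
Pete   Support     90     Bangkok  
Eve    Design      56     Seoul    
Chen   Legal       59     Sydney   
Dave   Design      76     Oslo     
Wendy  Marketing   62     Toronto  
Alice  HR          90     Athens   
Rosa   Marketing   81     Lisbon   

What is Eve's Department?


Row 2: Eve
Department = Design

ANSWER: Design


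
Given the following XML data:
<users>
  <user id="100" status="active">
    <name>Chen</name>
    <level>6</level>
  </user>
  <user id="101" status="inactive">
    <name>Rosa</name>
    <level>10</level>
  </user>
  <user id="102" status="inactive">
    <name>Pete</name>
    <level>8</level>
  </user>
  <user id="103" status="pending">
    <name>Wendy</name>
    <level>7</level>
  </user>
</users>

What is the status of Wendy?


Finding user with name = Wendy
user id="103" status="pending"

ANSWER: pending


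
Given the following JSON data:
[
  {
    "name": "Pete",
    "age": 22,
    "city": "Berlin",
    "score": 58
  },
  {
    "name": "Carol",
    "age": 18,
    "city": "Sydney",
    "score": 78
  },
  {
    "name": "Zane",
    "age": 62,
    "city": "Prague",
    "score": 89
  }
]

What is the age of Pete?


Looking up record where name = Pete
Record index: 0
Field 'age' = 22

ANSWER: 22


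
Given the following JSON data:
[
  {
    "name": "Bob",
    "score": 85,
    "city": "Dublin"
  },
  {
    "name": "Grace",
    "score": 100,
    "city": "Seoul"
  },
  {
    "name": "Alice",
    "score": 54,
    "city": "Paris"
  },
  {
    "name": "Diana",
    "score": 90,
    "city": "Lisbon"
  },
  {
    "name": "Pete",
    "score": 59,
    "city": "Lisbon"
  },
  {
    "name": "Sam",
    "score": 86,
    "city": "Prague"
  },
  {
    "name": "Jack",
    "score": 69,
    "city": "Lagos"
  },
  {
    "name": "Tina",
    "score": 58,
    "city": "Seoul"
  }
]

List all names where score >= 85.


Filtering records where score >= 85:
  Bob (score=85) -> YES
  Grace (score=100) -> YES
  Alice (score=54) -> no
  Diana (score=90) -> YES
  Pete (score=59) -> no
  Sam (score=86) -> YES
  Jack (score=69) -> no
  Tina (score=58) -> no


ANSWER: Bob, Grace, Diana, Sam


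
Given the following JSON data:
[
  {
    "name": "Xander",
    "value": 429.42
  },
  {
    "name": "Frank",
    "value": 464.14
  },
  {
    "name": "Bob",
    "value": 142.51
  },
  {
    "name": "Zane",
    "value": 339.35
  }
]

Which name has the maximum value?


Comparing values:
  Xander: 429.42
  Frank: 464.14
  Bob: 142.51
  Zane: 339.35
Maximum: Frank (464.14)

ANSWER: Frank


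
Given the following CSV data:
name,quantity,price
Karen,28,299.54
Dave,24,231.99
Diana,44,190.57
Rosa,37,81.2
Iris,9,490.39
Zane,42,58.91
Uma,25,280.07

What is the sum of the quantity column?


Values in 'quantity' column:
  Row 1: 28
  Row 2: 24
  Row 3: 44
  Row 4: 37
  Row 5: 9
  Row 6: 42
  Row 7: 25
Sum = 28 + 24 + 44 + 37 + 9 + 42 + 25 = 209

ANSWER: 209


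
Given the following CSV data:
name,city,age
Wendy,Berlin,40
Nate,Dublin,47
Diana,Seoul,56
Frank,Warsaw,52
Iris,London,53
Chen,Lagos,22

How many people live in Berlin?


Scanning city column for 'Berlin':
  Row 1: Wendy -> MATCH
Total matches: 1

ANSWER: 1


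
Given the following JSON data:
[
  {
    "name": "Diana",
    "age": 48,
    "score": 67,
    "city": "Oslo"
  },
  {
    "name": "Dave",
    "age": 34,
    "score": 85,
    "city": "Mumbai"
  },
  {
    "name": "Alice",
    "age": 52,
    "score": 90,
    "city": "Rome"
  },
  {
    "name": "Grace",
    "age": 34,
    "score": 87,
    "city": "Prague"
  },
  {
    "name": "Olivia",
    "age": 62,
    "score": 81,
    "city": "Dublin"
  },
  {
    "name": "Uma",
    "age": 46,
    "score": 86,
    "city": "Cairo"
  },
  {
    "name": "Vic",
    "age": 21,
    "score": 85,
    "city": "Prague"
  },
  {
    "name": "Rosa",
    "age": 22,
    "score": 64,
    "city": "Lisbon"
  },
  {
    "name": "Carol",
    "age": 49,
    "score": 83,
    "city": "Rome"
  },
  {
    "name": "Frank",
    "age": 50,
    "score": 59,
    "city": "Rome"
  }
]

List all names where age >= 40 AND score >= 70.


Checking both conditions:
  Diana (age=48, score=67) -> no
  Dave (age=34, score=85) -> no
  Alice (age=52, score=90) -> YES
  Grace (age=34, score=87) -> no
  Olivia (age=62, score=81) -> YES
  Uma (age=46, score=86) -> YES
  Vic (age=21, score=85) -> no
  Rosa (age=22, score=64) -> no
  Carol (age=49, score=83) -> YES
  Frank (age=50, score=59) -> no


ANSWER: Alice, Olivia, Uma, Carol


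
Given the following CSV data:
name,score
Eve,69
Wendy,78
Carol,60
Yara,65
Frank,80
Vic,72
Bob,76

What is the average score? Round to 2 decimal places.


Scores: 69, 78, 60, 65, 80, 72, 76
Sum = 500
Count = 7
Average = 500 / 7 = 71.43

ANSWER: 71.43


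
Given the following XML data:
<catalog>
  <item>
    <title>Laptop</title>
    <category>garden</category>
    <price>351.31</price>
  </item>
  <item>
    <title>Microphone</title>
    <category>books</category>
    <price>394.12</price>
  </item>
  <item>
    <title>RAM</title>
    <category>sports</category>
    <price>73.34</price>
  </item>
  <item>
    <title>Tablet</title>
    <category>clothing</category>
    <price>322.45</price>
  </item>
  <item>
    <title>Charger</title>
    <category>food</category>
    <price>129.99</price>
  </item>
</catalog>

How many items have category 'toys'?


Scanning <item> elements for <category>toys</category>:
Count: 0

ANSWER: 0


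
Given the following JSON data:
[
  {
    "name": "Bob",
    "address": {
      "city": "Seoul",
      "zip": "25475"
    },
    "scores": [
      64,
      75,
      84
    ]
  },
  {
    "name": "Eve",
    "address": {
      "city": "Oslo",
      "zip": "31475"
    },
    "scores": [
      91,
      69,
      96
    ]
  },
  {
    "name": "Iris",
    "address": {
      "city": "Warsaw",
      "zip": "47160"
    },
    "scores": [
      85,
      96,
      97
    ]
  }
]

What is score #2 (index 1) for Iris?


Path: records[2].scores[1]
Value: 96

ANSWER: 96


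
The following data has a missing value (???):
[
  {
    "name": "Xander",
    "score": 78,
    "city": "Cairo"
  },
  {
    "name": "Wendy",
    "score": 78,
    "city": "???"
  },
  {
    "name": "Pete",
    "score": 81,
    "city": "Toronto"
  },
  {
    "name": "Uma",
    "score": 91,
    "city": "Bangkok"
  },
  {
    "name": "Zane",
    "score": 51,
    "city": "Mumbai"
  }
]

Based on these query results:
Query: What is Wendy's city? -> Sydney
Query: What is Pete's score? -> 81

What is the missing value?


The missing value is Wendy's city
From query: Wendy's city = Sydney

ANSWER: Sydney


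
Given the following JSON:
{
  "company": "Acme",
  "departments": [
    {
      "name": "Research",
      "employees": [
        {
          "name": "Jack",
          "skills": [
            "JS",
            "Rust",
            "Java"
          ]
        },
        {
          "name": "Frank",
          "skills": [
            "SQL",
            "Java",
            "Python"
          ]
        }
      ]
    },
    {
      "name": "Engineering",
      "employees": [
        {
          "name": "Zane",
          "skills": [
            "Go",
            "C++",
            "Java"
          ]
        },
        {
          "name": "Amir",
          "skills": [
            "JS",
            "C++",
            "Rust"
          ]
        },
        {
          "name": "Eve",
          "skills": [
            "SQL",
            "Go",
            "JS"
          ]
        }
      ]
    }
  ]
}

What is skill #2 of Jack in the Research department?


Path: departments[0].employees[0].skills[1]
Value: Rust

ANSWER: Rust


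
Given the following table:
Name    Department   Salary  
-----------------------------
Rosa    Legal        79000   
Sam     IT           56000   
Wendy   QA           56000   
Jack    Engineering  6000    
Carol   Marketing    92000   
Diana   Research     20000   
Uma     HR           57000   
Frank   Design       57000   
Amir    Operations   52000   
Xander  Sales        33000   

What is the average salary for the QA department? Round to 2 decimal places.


QA department members:
  Wendy: 56000
Sum = 56000
Count = 1
Average = 56000 / 1 = 56000.00

ANSWER: 56000.00


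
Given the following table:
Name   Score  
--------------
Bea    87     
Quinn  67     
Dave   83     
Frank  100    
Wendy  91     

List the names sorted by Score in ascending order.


Sorting by Score (ascending):
  Quinn: 67
  Dave: 83
  Bea: 87
  Wendy: 91
  Frank: 100


ANSWER: Quinn, Dave, Bea, Wendy, Frank


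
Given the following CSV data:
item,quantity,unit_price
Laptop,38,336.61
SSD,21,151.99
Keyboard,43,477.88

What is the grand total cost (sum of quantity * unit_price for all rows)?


Computing row totals:
  Laptop: 38 * 336.61 = 12791.18
  SSD: 21 * 151.99 = 3191.79
  Keyboard: 43 * 477.88 = 20548.84
Grand total = 12791.18 + 3191.79 + 20548.84 = 36531.81

ANSWER: 36531.81


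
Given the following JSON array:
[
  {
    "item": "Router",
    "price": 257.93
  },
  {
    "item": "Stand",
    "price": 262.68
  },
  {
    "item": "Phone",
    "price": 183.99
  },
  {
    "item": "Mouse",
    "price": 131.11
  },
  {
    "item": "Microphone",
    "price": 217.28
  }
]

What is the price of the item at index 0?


Array index 0 -> Router
price = 257.93

ANSWER: 257.93


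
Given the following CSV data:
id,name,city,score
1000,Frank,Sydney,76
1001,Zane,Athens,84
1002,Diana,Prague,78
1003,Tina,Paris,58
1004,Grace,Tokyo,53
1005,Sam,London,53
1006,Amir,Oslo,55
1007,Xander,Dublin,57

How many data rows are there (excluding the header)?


Counting rows (excluding header):
Header: id,name,city,score
Data rows: 8

ANSWER: 8


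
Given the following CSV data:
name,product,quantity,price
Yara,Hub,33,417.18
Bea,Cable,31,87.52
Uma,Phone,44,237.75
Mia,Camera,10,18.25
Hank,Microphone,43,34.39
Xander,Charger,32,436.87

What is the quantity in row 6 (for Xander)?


Row 6: Xander
Column 'quantity' = 32

ANSWER: 32


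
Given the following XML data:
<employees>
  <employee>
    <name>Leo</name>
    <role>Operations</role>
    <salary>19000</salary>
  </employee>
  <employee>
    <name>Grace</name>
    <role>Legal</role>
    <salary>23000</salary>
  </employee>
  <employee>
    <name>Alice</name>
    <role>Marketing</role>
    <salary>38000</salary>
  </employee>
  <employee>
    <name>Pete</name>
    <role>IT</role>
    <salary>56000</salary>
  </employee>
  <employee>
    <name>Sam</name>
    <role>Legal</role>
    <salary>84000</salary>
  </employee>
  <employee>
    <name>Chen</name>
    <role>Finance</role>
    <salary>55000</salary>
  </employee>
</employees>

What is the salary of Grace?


Searching for <employee> with <name>Grace</name>
Found at position 2
<salary>23000</salary>

ANSWER: 23000


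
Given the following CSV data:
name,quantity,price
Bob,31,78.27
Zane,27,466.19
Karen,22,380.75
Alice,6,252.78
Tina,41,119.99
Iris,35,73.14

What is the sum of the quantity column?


Values in 'quantity' column:
  Row 1: 31
  Row 2: 27
  Row 3: 22
  Row 4: 6
  Row 5: 41
  Row 6: 35
Sum = 31 + 27 + 22 + 6 + 41 + 35 = 162

ANSWER: 162


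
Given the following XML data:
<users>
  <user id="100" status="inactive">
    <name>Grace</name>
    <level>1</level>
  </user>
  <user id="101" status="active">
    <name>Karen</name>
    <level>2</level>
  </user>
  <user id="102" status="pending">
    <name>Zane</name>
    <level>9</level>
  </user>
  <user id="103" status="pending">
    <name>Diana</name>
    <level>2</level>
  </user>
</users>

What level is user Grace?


Finding user: Grace
<level>1</level>

ANSWER: 1


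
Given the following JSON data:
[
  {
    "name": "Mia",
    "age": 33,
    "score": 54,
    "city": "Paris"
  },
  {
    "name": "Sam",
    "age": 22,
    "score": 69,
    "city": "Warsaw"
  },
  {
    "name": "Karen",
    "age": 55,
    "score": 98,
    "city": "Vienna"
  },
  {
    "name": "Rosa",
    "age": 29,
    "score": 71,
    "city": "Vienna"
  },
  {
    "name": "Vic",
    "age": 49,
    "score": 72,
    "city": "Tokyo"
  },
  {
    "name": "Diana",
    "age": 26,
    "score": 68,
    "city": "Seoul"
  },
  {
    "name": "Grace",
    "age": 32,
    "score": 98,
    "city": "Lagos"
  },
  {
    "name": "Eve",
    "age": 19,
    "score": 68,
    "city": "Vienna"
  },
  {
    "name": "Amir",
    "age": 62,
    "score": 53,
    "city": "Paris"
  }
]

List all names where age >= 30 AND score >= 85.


Checking both conditions:
  Mia (age=33, score=54) -> no
  Sam (age=22, score=69) -> no
  Karen (age=55, score=98) -> YES
  Rosa (age=29, score=71) -> no
  Vic (age=49, score=72) -> no
  Diana (age=26, score=68) -> no
  Grace (age=32, score=98) -> YES
  Eve (age=19, score=68) -> no
  Amir (age=62, score=53) -> no


ANSWER: Karen, Grace


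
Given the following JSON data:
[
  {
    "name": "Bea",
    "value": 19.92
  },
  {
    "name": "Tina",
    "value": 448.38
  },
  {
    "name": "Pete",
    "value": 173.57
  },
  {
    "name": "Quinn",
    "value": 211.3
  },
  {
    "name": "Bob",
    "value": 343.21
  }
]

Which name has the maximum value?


Comparing values:
  Bea: 19.92
  Tina: 448.38
  Pete: 173.57
  Quinn: 211.3
  Bob: 343.21
Maximum: Tina (448.38)

ANSWER: Tina


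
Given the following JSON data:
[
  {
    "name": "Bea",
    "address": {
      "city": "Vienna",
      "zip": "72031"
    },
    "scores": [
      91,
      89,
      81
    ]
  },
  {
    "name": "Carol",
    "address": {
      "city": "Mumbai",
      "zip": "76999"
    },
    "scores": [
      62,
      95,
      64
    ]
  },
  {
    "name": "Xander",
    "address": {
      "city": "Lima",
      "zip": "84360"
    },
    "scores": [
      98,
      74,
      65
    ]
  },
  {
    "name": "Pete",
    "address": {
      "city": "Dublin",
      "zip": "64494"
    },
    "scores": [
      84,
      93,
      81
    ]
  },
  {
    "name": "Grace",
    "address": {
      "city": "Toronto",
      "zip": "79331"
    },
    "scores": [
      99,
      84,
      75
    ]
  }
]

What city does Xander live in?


Path: records[2].address.city
Value: Lima

ANSWER: Lima


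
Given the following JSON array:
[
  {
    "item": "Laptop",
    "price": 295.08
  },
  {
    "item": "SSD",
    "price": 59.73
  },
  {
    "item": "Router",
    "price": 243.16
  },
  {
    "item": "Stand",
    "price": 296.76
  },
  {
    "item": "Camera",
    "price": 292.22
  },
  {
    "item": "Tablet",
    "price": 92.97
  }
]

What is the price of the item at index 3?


Array index 3 -> Stand
price = 296.76

ANSWER: 296.76


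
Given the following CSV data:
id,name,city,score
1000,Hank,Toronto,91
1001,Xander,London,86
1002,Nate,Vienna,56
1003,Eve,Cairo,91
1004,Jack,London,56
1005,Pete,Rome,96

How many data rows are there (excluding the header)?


Counting rows (excluding header):
Header: id,name,city,score
Data rows: 6

ANSWER: 6


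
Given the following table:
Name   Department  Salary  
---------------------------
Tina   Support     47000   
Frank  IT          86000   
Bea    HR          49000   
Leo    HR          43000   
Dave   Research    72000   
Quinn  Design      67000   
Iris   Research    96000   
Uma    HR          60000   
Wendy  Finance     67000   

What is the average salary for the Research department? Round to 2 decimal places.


Research department members:
  Dave: 72000
  Iris: 96000
Sum = 168000
Count = 2
Average = 168000 / 2 = 84000.00

ANSWER: 84000.00


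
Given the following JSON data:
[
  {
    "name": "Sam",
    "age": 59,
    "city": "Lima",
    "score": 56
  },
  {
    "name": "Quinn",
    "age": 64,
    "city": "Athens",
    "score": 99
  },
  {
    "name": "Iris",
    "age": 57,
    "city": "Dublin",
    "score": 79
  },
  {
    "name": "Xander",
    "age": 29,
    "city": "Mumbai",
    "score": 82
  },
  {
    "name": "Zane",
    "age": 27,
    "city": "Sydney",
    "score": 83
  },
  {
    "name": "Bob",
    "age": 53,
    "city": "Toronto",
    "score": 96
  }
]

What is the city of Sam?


Looking up record where name = Sam
Record index: 0
Field 'city' = Lima

ANSWER: Lima


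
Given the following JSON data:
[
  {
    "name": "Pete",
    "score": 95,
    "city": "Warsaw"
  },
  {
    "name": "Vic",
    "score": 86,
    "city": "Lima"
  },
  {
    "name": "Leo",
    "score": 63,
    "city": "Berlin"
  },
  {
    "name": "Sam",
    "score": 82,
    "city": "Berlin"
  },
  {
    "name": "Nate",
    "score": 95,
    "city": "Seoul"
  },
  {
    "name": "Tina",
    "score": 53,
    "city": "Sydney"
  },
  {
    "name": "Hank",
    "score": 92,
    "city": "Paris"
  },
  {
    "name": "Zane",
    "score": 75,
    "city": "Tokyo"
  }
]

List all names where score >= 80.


Filtering records where score >= 80:
  Pete (score=95) -> YES
  Vic (score=86) -> YES
  Leo (score=63) -> no
  Sam (score=82) -> YES
  Nate (score=95) -> YES
  Tina (score=53) -> no
  Hank (score=92) -> YES
  Zane (score=75) -> no


ANSWER: Pete, Vic, Sam, Nate, Hank


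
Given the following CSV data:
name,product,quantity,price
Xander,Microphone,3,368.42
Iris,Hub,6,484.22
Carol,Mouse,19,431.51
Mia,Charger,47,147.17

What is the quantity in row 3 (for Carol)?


Row 3: Carol
Column 'quantity' = 19

ANSWER: 19


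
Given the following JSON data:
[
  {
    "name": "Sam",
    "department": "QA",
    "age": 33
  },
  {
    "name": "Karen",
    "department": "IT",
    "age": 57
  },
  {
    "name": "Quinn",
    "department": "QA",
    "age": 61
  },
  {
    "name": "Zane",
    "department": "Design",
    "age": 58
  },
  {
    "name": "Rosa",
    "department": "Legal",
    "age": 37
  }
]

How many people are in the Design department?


Scanning records for department = Design
  Record 3: Zane
Count: 1

ANSWER: 1


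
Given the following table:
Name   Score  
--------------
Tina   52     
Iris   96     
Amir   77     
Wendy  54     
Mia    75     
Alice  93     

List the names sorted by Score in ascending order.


Sorting by Score (ascending):
  Tina: 52
  Wendy: 54
  Mia: 75
  Amir: 77
  Alice: 93
  Iris: 96


ANSWER: Tina, Wendy, Mia, Amir, Alice, Iris


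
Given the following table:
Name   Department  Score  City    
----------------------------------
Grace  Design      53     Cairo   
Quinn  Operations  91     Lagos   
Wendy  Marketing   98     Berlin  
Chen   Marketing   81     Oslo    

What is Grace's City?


Row 1: Grace
City = Cairo

ANSWER: Cairo


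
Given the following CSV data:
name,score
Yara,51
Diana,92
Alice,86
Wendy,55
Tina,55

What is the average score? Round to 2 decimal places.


Scores: 51, 92, 86, 55, 55
Sum = 339
Count = 5
Average = 339 / 5 = 67.80

ANSWER: 67.80


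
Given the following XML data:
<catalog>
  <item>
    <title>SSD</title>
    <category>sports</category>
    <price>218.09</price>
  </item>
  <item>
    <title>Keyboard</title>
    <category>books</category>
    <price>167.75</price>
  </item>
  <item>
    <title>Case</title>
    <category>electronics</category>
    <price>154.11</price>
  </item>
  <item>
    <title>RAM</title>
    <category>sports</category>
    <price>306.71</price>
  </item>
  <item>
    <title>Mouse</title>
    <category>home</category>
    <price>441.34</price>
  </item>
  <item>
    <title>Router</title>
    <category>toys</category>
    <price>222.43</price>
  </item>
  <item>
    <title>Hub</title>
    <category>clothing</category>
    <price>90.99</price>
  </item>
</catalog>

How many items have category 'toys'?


Scanning <item> elements for <category>toys</category>:
  Item 6: Router -> MATCH
Count: 1

ANSWER: 1


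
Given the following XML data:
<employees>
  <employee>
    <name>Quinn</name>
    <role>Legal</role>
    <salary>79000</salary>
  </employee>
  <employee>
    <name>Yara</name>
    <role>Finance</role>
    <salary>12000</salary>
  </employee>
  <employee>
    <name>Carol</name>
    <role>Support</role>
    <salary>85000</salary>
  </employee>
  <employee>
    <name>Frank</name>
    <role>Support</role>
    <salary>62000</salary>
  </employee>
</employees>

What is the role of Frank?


Searching for <employee> with <name>Frank</name>
Found at position 4
<role>Support</role>

ANSWER: Support


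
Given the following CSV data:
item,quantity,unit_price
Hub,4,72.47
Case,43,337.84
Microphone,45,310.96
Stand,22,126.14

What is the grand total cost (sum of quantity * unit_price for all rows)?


Computing row totals:
  Hub: 4 * 72.47 = 289.88
  Case: 43 * 337.84 = 14527.12
  Microphone: 45 * 310.96 = 13993.2
  Stand: 22 * 126.14 = 2775.08
Grand total = 289.88 + 14527.12 + 13993.2 + 2775.08 = 31585.28

ANSWER: 31585.28


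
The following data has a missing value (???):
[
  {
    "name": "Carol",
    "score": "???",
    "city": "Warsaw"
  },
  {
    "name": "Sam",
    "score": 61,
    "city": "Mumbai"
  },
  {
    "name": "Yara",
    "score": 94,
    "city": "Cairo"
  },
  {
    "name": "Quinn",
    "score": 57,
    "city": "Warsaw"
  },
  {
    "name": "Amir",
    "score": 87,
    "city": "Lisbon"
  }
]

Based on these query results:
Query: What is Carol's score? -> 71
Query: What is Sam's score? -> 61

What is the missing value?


The missing value is Carol's score
From query: Carol's score = 71

ANSWER: 71


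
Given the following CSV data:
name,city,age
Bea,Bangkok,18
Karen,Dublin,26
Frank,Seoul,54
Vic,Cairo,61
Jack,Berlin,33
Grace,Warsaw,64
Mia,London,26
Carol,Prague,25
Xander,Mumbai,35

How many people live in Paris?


Scanning city column for 'Paris':
Total matches: 0

ANSWER: 0


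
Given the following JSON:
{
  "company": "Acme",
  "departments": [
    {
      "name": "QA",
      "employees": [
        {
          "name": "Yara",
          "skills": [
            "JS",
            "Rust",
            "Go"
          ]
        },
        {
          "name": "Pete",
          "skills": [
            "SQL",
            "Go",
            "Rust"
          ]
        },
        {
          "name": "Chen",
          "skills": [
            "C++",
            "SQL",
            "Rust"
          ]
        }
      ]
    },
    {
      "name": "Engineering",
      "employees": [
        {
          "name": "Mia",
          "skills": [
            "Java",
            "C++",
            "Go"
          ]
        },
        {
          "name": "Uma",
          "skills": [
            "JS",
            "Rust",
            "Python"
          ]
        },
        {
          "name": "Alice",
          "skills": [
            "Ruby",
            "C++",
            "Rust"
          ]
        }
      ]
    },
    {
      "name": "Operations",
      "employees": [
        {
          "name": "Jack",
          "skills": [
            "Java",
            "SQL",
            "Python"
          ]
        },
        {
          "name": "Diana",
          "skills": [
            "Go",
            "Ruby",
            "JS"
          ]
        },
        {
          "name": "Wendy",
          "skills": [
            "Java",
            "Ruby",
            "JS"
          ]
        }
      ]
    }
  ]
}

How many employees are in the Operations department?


Path: departments[2].employees
Count: 3

ANSWER: 3


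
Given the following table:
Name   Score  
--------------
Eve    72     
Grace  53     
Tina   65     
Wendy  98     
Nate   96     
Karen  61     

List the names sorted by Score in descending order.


Sorting by Score (descending):
  Wendy: 98
  Nate: 96
  Eve: 72
  Tina: 65
  Karen: 61
  Grace: 53


ANSWER: Wendy, Nate, Eve, Tina, Karen, Grace


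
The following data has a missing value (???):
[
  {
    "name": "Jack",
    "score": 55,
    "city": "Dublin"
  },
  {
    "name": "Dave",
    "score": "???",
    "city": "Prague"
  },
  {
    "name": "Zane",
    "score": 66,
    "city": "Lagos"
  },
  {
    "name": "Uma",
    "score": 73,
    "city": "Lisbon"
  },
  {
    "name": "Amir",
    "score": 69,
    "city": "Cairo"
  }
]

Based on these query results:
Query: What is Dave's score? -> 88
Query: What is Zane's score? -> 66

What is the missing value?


The missing value is Dave's score
From query: Dave's score = 88

ANSWER: 88


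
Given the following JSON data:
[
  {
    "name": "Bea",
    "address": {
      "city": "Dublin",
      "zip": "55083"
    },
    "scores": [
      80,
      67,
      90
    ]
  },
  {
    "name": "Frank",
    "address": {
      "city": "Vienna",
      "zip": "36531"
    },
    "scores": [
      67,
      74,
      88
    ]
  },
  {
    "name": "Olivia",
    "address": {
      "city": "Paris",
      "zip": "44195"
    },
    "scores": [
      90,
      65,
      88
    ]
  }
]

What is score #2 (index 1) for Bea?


Path: records[0].scores[1]
Value: 67

ANSWER: 67


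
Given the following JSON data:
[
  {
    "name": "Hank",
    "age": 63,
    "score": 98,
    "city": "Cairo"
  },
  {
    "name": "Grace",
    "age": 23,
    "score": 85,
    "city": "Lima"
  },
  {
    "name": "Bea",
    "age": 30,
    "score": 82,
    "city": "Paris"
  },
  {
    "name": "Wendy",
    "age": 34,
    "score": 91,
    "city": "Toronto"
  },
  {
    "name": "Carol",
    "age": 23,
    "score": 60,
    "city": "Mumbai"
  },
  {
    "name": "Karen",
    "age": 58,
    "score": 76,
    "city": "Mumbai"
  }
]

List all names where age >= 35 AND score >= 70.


Checking both conditions:
  Hank (age=63, score=98) -> YES
  Grace (age=23, score=85) -> no
  Bea (age=30, score=82) -> no
  Wendy (age=34, score=91) -> no
  Carol (age=23, score=60) -> no
  Karen (age=58, score=76) -> YES


ANSWER: Hank, Karen


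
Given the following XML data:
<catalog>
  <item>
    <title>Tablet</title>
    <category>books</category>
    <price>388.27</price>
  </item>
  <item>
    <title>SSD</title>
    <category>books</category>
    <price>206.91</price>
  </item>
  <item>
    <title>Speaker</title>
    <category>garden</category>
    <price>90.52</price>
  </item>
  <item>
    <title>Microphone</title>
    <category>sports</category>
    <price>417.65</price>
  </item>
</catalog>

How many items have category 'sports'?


Scanning <item> elements for <category>sports</category>:
  Item 4: Microphone -> MATCH
Count: 1

ANSWER: 1


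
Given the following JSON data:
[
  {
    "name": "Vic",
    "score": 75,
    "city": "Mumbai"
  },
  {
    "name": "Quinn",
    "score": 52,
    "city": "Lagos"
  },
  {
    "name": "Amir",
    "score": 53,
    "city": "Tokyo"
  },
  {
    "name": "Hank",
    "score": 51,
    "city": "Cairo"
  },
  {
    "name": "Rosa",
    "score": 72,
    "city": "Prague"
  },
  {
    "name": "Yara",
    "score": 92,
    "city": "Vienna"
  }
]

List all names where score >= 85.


Filtering records where score >= 85:
  Vic (score=75) -> no
  Quinn (score=52) -> no
  Amir (score=53) -> no
  Hank (score=51) -> no
  Rosa (score=72) -> no
  Yara (score=92) -> YES


ANSWER: Yara
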